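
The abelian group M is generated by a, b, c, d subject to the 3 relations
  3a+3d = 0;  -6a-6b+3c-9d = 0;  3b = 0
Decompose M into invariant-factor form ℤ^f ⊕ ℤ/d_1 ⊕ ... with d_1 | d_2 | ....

Answer: M ≅ ℤ^1 ⊕ ℤ/3 ⊕ ℤ/3 ⊕ ℤ/3

Derivation:
rank_ℚ(R)=3; free=4−3=1
SNF(R) diag = [3, 3, 3] → torsion [3, 3, 3]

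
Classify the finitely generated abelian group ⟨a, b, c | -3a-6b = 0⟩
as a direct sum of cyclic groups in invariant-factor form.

Answer: M ≅ ℤ^2 ⊕ ℤ/3

Derivation:
rank_ℚ(R)=1; free=3−1=2
SNF(R) diag = [3] → torsion [3]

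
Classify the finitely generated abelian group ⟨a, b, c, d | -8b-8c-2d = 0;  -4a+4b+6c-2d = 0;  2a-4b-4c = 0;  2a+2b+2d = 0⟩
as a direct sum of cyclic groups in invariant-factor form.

rank_ℚ(R)=4; free=4−4=0
SNF(R) diag = [2, 2, 2, 2] → torsion [2, 2, 2, 2]

Answer: M ≅ ℤ/2 ⊕ ℤ/2 ⊕ ℤ/2 ⊕ ℤ/2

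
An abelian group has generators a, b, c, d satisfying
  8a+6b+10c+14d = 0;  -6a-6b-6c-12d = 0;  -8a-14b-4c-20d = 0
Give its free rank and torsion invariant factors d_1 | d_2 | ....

Answer: M ≅ ℤ^1 ⊕ ℤ/2 ⊕ ℤ/2 ⊕ ℤ/6

Derivation:
rank_ℚ(R)=3; free=4−3=1
SNF(R) diag = [2, 2, 6] → torsion [2, 2, 6]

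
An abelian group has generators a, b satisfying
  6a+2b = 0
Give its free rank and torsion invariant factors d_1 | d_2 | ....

Answer: M ≅ ℤ^1 ⊕ ℤ/2

Derivation:
rank_ℚ(R)=1; free=2−1=1
SNF(R) diag = [2] → torsion [2]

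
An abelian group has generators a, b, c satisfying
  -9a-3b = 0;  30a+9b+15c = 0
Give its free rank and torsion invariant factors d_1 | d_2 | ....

Answer: M ≅ ℤ^1 ⊕ ℤ/3 ⊕ ℤ/3

Derivation:
rank_ℚ(R)=2; free=3−2=1
SNF(R) diag = [3, 3] → torsion [3, 3]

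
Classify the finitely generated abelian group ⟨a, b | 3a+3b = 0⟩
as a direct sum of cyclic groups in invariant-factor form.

rank_ℚ(R)=1; free=2−1=1
SNF(R) diag = [3] → torsion [3]

Answer: M ≅ ℤ^1 ⊕ ℤ/3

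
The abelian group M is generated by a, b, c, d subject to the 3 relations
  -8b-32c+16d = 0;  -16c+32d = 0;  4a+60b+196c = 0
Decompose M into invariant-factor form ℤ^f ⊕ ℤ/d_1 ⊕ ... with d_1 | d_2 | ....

Answer: M ≅ ℤ^1 ⊕ ℤ/4 ⊕ ℤ/8 ⊕ ℤ/16

Derivation:
rank_ℚ(R)=3; free=4−3=1
SNF(R) diag = [4, 8, 16] → torsion [4, 8, 16]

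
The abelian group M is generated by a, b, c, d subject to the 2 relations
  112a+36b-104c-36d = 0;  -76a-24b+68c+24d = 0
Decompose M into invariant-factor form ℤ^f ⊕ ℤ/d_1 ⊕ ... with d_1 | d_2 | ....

Answer: M ≅ ℤ^2 ⊕ ℤ/4 ⊕ ℤ/12

Derivation:
rank_ℚ(R)=2; free=4−2=2
SNF(R) diag = [4, 12] → torsion [4, 12]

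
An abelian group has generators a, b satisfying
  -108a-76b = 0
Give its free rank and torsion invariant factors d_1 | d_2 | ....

Answer: M ≅ ℤ^1 ⊕ ℤ/4

Derivation:
rank_ℚ(R)=1; free=2−1=1
SNF(R) diag = [4] → torsion [4]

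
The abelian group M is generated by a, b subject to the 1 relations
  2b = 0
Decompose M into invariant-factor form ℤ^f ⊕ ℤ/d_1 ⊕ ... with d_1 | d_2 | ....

Answer: M ≅ ℤ^1 ⊕ ℤ/2

Derivation:
rank_ℚ(R)=1; free=2−1=1
SNF(R) diag = [2] → torsion [2]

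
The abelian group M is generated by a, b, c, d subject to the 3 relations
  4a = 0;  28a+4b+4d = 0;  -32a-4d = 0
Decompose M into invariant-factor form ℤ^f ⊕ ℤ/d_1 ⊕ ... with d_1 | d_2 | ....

Answer: M ≅ ℤ^1 ⊕ ℤ/4 ⊕ ℤ/4 ⊕ ℤ/4

Derivation:
rank_ℚ(R)=3; free=4−3=1
SNF(R) diag = [4, 4, 4] → torsion [4, 4, 4]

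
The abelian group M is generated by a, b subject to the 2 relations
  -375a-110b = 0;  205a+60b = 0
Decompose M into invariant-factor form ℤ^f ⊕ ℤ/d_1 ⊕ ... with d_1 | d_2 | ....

rank_ℚ(R)=2; free=2−2=0
SNF(R) diag = [5, 10] → torsion [5, 10]

Answer: M ≅ ℤ/5 ⊕ ℤ/10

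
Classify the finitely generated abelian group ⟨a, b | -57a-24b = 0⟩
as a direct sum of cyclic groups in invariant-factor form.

Answer: M ≅ ℤ^1 ⊕ ℤ/3

Derivation:
rank_ℚ(R)=1; free=2−1=1
SNF(R) diag = [3] → torsion [3]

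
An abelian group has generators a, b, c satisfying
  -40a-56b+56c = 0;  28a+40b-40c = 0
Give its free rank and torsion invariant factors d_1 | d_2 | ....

rank_ℚ(R)=2; free=3−2=1
SNF(R) diag = [4, 8] → torsion [4, 8]

Answer: M ≅ ℤ^1 ⊕ ℤ/4 ⊕ ℤ/8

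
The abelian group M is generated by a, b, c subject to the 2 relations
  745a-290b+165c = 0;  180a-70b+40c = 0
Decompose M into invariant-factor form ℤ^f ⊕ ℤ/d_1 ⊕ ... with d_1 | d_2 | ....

Answer: M ≅ ℤ^1 ⊕ ℤ/5 ⊕ ℤ/10

Derivation:
rank_ℚ(R)=2; free=3−2=1
SNF(R) diag = [5, 10] → torsion [5, 10]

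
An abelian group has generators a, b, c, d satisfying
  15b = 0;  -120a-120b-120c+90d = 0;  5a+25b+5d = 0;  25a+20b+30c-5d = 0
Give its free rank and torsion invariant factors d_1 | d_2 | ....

Answer: M ≅ ℤ/5 ⊕ ℤ/15 ⊕ ℤ/30 ⊕ ℤ/90

Derivation:
rank_ℚ(R)=4; free=4−4=0
SNF(R) diag = [5, 15, 30, 90] → torsion [5, 15, 30, 90]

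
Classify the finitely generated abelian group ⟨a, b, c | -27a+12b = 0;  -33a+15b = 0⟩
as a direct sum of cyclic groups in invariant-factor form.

Answer: M ≅ ℤ^1 ⊕ ℤ/3 ⊕ ℤ/3

Derivation:
rank_ℚ(R)=2; free=3−2=1
SNF(R) diag = [3, 3] → torsion [3, 3]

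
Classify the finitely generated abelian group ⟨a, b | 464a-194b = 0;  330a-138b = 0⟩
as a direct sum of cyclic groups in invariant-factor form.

Answer: M ≅ ℤ/2 ⊕ ℤ/6

Derivation:
rank_ℚ(R)=2; free=2−2=0
SNF(R) diag = [2, 6] → torsion [2, 6]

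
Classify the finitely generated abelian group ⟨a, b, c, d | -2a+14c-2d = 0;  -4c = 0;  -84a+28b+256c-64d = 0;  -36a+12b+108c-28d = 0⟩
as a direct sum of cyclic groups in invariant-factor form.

Answer: M ≅ ℤ/2 ⊕ ℤ/4 ⊕ ℤ/4 ⊕ ℤ/4

Derivation:
rank_ℚ(R)=4; free=4−4=0
SNF(R) diag = [2, 4, 4, 4] → torsion [2, 4, 4, 4]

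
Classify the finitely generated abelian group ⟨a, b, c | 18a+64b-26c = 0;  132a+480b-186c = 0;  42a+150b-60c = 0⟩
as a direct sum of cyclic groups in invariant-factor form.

rank_ℚ(R)=3; free=3−3=0
SNF(R) diag = [2, 6, 6] → torsion [2, 6, 6]

Answer: M ≅ ℤ/2 ⊕ ℤ/6 ⊕ ℤ/6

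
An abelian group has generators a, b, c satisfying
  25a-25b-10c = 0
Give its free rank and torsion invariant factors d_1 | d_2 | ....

rank_ℚ(R)=1; free=3−1=2
SNF(R) diag = [5] → torsion [5]

Answer: M ≅ ℤ^2 ⊕ ℤ/5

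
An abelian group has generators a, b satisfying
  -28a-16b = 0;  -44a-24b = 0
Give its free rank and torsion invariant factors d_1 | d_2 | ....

rank_ℚ(R)=2; free=2−2=0
SNF(R) diag = [4, 8] → torsion [4, 8]

Answer: M ≅ ℤ/4 ⊕ ℤ/8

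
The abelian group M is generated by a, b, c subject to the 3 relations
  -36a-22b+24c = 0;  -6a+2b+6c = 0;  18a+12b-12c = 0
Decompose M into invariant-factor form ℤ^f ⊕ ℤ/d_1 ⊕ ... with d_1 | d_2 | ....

Answer: M ≅ ℤ/2 ⊕ ℤ/6 ⊕ ℤ/6

Derivation:
rank_ℚ(R)=3; free=3−3=0
SNF(R) diag = [2, 6, 6] → torsion [2, 6, 6]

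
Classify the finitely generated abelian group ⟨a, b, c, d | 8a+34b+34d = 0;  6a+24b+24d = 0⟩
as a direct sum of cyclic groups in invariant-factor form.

Answer: M ≅ ℤ^2 ⊕ ℤ/2 ⊕ ℤ/6

Derivation:
rank_ℚ(R)=2; free=4−2=2
SNF(R) diag = [2, 6] → torsion [2, 6]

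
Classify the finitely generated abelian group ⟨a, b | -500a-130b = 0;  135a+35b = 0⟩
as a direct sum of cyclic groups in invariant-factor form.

Answer: M ≅ ℤ/5 ⊕ ℤ/10

Derivation:
rank_ℚ(R)=2; free=2−2=0
SNF(R) diag = [5, 10] → torsion [5, 10]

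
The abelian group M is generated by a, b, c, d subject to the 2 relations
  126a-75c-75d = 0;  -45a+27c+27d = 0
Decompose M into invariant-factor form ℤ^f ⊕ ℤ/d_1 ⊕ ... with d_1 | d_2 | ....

Answer: M ≅ ℤ^2 ⊕ ℤ/3 ⊕ ℤ/9

Derivation:
rank_ℚ(R)=2; free=4−2=2
SNF(R) diag = [3, 9] → torsion [3, 9]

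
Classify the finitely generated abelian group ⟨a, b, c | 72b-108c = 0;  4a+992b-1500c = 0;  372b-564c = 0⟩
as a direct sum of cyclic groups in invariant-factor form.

rank_ℚ(R)=3; free=3−3=0
SNF(R) diag = [4, 12, 36] → torsion [4, 12, 36]

Answer: M ≅ ℤ/4 ⊕ ℤ/12 ⊕ ℤ/36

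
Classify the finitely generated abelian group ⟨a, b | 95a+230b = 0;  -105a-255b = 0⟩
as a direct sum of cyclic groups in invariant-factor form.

Answer: M ≅ ℤ/5 ⊕ ℤ/15

Derivation:
rank_ℚ(R)=2; free=2−2=0
SNF(R) diag = [5, 15] → torsion [5, 15]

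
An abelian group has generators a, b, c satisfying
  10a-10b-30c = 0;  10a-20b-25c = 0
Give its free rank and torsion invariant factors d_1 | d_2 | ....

Answer: M ≅ ℤ^1 ⊕ ℤ/5 ⊕ ℤ/10

Derivation:
rank_ℚ(R)=2; free=3−2=1
SNF(R) diag = [5, 10] → torsion [5, 10]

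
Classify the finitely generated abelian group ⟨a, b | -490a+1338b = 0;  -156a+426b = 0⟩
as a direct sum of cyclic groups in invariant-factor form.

rank_ℚ(R)=2; free=2−2=0
SNF(R) diag = [2, 6] → torsion [2, 6]

Answer: M ≅ ℤ/2 ⊕ ℤ/6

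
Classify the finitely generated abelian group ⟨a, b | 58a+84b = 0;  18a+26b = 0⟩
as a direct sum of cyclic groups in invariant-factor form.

Answer: M ≅ ℤ/2 ⊕ ℤ/2

Derivation:
rank_ℚ(R)=2; free=2−2=0
SNF(R) diag = [2, 2] → torsion [2, 2]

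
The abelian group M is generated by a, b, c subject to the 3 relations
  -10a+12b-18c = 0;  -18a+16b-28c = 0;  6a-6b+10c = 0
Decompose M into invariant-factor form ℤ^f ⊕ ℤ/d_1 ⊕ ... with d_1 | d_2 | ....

rank_ℚ(R)=3; free=3−3=0
SNF(R) diag = [2, 2, 2] → torsion [2, 2, 2]

Answer: M ≅ ℤ/2 ⊕ ℤ/2 ⊕ ℤ/2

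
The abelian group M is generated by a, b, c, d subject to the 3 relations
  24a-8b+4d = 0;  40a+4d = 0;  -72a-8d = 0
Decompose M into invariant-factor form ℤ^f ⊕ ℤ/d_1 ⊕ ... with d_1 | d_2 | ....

rank_ℚ(R)=3; free=4−3=1
SNF(R) diag = [4, 8, 8] → torsion [4, 8, 8]

Answer: M ≅ ℤ^1 ⊕ ℤ/4 ⊕ ℤ/8 ⊕ ℤ/8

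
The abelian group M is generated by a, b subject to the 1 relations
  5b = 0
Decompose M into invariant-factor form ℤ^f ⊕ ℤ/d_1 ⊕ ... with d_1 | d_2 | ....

Answer: M ≅ ℤ^1 ⊕ ℤ/5

Derivation:
rank_ℚ(R)=1; free=2−1=1
SNF(R) diag = [5] → torsion [5]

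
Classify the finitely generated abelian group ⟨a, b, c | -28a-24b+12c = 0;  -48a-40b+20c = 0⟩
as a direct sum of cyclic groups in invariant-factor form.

Answer: M ≅ ℤ^1 ⊕ ℤ/4 ⊕ ℤ/4

Derivation:
rank_ℚ(R)=2; free=3−2=1
SNF(R) diag = [4, 4] → torsion [4, 4]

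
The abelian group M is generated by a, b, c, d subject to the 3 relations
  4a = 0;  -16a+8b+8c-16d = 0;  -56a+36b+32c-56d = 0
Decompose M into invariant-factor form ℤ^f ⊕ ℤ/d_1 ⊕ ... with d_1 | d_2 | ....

rank_ℚ(R)=3; free=4−3=1
SNF(R) diag = [4, 4, 8] → torsion [4, 4, 8]

Answer: M ≅ ℤ^1 ⊕ ℤ/4 ⊕ ℤ/4 ⊕ ℤ/8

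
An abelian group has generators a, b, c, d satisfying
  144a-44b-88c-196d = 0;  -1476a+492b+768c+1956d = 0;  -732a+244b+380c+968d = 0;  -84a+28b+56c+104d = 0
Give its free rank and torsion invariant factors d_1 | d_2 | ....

Answer: M ≅ ℤ/4 ⊕ ℤ/12 ⊕ ℤ/36 ⊕ ℤ/108

Derivation:
rank_ℚ(R)=4; free=4−4=0
SNF(R) diag = [4, 12, 36, 108] → torsion [4, 12, 36, 108]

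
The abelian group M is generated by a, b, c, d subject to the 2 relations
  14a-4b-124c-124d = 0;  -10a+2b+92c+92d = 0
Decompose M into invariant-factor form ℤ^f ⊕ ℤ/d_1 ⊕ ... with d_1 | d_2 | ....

rank_ℚ(R)=2; free=4−2=2
SNF(R) diag = [2, 6] → torsion [2, 6]

Answer: M ≅ ℤ^2 ⊕ ℤ/2 ⊕ ℤ/6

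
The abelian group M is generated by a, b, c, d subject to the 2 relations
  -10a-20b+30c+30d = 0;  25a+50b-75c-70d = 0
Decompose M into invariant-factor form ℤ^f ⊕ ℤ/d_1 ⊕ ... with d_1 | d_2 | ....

rank_ℚ(R)=2; free=4−2=2
SNF(R) diag = [5, 10] → torsion [5, 10]

Answer: M ≅ ℤ^2 ⊕ ℤ/5 ⊕ ℤ/10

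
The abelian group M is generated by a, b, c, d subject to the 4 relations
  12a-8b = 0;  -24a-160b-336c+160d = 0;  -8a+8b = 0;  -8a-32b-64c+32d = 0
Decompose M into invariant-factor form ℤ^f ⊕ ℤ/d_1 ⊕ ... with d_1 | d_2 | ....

Answer: M ≅ ℤ/4 ⊕ ℤ/8 ⊕ ℤ/16 ⊕ ℤ/32

Derivation:
rank_ℚ(R)=4; free=4−4=0
SNF(R) diag = [4, 8, 16, 32] → torsion [4, 8, 16, 32]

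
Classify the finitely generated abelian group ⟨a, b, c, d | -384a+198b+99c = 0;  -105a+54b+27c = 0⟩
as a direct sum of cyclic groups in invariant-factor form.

Answer: M ≅ ℤ^2 ⊕ ℤ/3 ⊕ ℤ/9

Derivation:
rank_ℚ(R)=2; free=4−2=2
SNF(R) diag = [3, 9] → torsion [3, 9]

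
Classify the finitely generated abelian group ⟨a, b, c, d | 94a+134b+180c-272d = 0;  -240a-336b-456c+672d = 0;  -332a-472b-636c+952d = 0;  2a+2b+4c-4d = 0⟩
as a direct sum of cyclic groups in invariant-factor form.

rank_ℚ(R)=4; free=4−4=0
SNF(R) diag = [2, 4, 12, 24] → torsion [2, 4, 12, 24]

Answer: M ≅ ℤ/2 ⊕ ℤ/4 ⊕ ℤ/12 ⊕ ℤ/24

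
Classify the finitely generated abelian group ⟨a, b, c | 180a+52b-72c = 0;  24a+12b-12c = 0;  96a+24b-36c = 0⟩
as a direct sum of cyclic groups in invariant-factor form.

rank_ℚ(R)=3; free=3−3=0
SNF(R) diag = [4, 12, 12] → torsion [4, 12, 12]

Answer: M ≅ ℤ/4 ⊕ ℤ/12 ⊕ ℤ/12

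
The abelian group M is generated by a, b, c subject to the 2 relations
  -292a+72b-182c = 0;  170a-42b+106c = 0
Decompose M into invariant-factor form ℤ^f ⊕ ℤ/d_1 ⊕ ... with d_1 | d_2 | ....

rank_ℚ(R)=2; free=3−2=1
SNF(R) diag = [2, 6] → torsion [2, 6]

Answer: M ≅ ℤ^1 ⊕ ℤ/2 ⊕ ℤ/6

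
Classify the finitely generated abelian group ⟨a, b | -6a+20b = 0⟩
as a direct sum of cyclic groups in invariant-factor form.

Answer: M ≅ ℤ^1 ⊕ ℤ/2

Derivation:
rank_ℚ(R)=1; free=2−1=1
SNF(R) diag = [2] → torsion [2]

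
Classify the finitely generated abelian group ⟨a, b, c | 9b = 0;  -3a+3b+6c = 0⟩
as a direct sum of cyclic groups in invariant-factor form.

Answer: M ≅ ℤ^1 ⊕ ℤ/3 ⊕ ℤ/9

Derivation:
rank_ℚ(R)=2; free=3−2=1
SNF(R) diag = [3, 9] → torsion [3, 9]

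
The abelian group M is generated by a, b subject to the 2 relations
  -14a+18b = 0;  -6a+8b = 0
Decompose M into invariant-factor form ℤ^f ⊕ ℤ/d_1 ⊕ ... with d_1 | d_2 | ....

rank_ℚ(R)=2; free=2−2=0
SNF(R) diag = [2, 2] → torsion [2, 2]

Answer: M ≅ ℤ/2 ⊕ ℤ/2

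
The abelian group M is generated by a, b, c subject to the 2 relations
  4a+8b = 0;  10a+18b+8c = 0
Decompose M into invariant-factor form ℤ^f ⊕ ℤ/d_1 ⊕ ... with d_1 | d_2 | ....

Answer: M ≅ ℤ^1 ⊕ ℤ/2 ⊕ ℤ/4

Derivation:
rank_ℚ(R)=2; free=3−2=1
SNF(R) diag = [2, 4] → torsion [2, 4]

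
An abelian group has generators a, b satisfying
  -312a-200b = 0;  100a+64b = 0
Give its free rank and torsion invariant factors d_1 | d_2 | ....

Answer: M ≅ ℤ/4 ⊕ ℤ/8

Derivation:
rank_ℚ(R)=2; free=2−2=0
SNF(R) diag = [4, 8] → torsion [4, 8]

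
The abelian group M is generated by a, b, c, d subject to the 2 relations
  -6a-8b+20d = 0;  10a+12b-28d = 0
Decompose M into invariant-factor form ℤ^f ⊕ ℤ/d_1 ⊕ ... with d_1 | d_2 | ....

Answer: M ≅ ℤ^2 ⊕ ℤ/2 ⊕ ℤ/4

Derivation:
rank_ℚ(R)=2; free=4−2=2
SNF(R) diag = [2, 4] → torsion [2, 4]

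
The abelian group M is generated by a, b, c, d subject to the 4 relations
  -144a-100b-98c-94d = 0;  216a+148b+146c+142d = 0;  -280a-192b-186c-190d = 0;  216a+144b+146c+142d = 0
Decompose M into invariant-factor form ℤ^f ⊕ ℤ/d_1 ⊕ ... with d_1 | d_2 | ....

rank_ℚ(R)=4; free=4−4=0
SNF(R) diag = [2, 4, 8, 24] → torsion [2, 4, 8, 24]

Answer: M ≅ ℤ/2 ⊕ ℤ/4 ⊕ ℤ/8 ⊕ ℤ/24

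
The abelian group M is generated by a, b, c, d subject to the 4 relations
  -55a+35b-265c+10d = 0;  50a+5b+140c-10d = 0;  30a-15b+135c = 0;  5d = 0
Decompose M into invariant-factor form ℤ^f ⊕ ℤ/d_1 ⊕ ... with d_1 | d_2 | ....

Answer: M ≅ ℤ/5 ⊕ ℤ/5 ⊕ ℤ/15 ⊕ ℤ/45

Derivation:
rank_ℚ(R)=4; free=4−4=0
SNF(R) diag = [5, 5, 15, 45] → torsion [5, 5, 15, 45]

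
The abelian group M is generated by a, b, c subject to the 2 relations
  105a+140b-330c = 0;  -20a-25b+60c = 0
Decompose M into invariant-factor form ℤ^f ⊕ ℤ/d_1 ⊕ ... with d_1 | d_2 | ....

rank_ℚ(R)=2; free=3−2=1
SNF(R) diag = [5, 5] → torsion [5, 5]

Answer: M ≅ ℤ^1 ⊕ ℤ/5 ⊕ ℤ/5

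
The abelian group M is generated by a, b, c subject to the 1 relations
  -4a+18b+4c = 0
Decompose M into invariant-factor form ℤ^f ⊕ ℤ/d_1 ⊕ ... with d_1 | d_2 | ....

rank_ℚ(R)=1; free=3−1=2
SNF(R) diag = [2] → torsion [2]

Answer: M ≅ ℤ^2 ⊕ ℤ/2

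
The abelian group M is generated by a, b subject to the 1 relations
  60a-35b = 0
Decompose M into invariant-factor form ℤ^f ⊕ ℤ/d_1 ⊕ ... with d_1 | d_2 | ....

rank_ℚ(R)=1; free=2−1=1
SNF(R) diag = [5] → torsion [5]

Answer: M ≅ ℤ^1 ⊕ ℤ/5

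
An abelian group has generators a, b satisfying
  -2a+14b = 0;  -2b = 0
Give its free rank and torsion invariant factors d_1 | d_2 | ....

Answer: M ≅ ℤ/2 ⊕ ℤ/2

Derivation:
rank_ℚ(R)=2; free=2−2=0
SNF(R) diag = [2, 2] → torsion [2, 2]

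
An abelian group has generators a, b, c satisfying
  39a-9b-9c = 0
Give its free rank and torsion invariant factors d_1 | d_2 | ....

rank_ℚ(R)=1; free=3−1=2
SNF(R) diag = [3] → torsion [3]

Answer: M ≅ ℤ^2 ⊕ ℤ/3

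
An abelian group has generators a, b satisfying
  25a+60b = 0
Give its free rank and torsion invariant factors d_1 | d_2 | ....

Answer: M ≅ ℤ^1 ⊕ ℤ/5

Derivation:
rank_ℚ(R)=1; free=2−1=1
SNF(R) diag = [5] → torsion [5]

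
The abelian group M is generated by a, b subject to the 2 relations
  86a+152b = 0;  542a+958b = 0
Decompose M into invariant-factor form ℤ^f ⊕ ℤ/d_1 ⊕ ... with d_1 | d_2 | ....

rank_ℚ(R)=2; free=2−2=0
SNF(R) diag = [2, 2] → torsion [2, 2]

Answer: M ≅ ℤ/2 ⊕ ℤ/2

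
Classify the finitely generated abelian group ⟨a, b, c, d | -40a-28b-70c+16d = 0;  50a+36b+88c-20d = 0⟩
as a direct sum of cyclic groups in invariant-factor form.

Answer: M ≅ ℤ^2 ⊕ ℤ/2 ⊕ ℤ/2

Derivation:
rank_ℚ(R)=2; free=4−2=2
SNF(R) diag = [2, 2] → torsion [2, 2]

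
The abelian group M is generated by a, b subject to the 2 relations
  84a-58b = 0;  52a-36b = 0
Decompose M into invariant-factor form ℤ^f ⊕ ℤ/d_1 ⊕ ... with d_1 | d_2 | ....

rank_ℚ(R)=2; free=2−2=0
SNF(R) diag = [2, 4] → torsion [2, 4]

Answer: M ≅ ℤ/2 ⊕ ℤ/4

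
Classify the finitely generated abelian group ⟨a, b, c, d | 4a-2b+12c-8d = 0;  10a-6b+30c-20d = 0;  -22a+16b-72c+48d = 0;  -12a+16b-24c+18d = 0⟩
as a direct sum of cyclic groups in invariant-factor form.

rank_ℚ(R)=4; free=4−4=0
SNF(R) diag = [2, 2, 2, 6] → torsion [2, 2, 2, 6]

Answer: M ≅ ℤ/2 ⊕ ℤ/2 ⊕ ℤ/2 ⊕ ℤ/6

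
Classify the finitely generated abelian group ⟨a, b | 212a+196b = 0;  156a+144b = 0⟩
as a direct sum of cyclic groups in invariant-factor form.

rank_ℚ(R)=2; free=2−2=0
SNF(R) diag = [4, 12] → torsion [4, 12]

Answer: M ≅ ℤ/4 ⊕ ℤ/12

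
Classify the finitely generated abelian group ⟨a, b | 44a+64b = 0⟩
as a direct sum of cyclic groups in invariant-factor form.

rank_ℚ(R)=1; free=2−1=1
SNF(R) diag = [4] → torsion [4]

Answer: M ≅ ℤ^1 ⊕ ℤ/4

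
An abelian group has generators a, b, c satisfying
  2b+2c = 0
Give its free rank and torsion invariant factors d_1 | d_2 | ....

rank_ℚ(R)=1; free=3−1=2
SNF(R) diag = [2] → torsion [2]

Answer: M ≅ ℤ^2 ⊕ ℤ/2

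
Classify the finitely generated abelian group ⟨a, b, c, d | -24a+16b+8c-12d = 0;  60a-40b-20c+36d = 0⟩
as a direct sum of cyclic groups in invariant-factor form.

rank_ℚ(R)=2; free=4−2=2
SNF(R) diag = [4, 12] → torsion [4, 12]

Answer: M ≅ ℤ^2 ⊕ ℤ/4 ⊕ ℤ/12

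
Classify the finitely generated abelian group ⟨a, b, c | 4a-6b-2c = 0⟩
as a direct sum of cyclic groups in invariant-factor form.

rank_ℚ(R)=1; free=3−1=2
SNF(R) diag = [2] → torsion [2]

Answer: M ≅ ℤ^2 ⊕ ℤ/2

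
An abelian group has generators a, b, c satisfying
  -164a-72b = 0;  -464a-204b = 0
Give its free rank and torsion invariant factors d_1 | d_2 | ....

Answer: M ≅ ℤ^1 ⊕ ℤ/4 ⊕ ℤ/12

Derivation:
rank_ℚ(R)=2; free=3−2=1
SNF(R) diag = [4, 12] → torsion [4, 12]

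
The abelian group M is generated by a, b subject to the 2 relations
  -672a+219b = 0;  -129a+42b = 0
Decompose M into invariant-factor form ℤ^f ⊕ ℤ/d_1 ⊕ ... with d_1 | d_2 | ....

Answer: M ≅ ℤ/3 ⊕ ℤ/9

Derivation:
rank_ℚ(R)=2; free=2−2=0
SNF(R) diag = [3, 9] → torsion [3, 9]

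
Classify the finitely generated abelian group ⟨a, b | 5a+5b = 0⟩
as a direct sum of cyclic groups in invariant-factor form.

Answer: M ≅ ℤ^1 ⊕ ℤ/5

Derivation:
rank_ℚ(R)=1; free=2−1=1
SNF(R) diag = [5] → torsion [5]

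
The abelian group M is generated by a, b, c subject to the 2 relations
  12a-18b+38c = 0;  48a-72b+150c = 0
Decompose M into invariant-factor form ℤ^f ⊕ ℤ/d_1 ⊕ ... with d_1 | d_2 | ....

Answer: M ≅ ℤ^1 ⊕ ℤ/2 ⊕ ℤ/6

Derivation:
rank_ℚ(R)=2; free=3−2=1
SNF(R) diag = [2, 6] → torsion [2, 6]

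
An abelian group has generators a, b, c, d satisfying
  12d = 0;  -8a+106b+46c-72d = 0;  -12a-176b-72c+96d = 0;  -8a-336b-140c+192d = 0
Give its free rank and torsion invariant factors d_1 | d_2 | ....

Answer: M ≅ ℤ/2 ⊕ ℤ/4 ⊕ ℤ/12 ⊕ ℤ/12

Derivation:
rank_ℚ(R)=4; free=4−4=0
SNF(R) diag = [2, 4, 12, 12] → torsion [2, 4, 12, 12]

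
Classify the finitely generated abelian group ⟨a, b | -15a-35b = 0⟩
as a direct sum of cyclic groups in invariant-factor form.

Answer: M ≅ ℤ^1 ⊕ ℤ/5

Derivation:
rank_ℚ(R)=1; free=2−1=1
SNF(R) diag = [5] → torsion [5]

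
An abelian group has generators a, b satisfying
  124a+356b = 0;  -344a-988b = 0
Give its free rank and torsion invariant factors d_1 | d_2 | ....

Answer: M ≅ ℤ/4 ⊕ ℤ/12

Derivation:
rank_ℚ(R)=2; free=2−2=0
SNF(R) diag = [4, 12] → torsion [4, 12]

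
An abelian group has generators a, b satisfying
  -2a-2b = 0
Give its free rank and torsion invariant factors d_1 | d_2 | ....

rank_ℚ(R)=1; free=2−1=1
SNF(R) diag = [2] → torsion [2]

Answer: M ≅ ℤ^1 ⊕ ℤ/2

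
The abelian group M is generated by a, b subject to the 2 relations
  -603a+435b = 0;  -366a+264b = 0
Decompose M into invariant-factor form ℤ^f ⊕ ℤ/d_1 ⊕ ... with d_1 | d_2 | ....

rank_ℚ(R)=2; free=2−2=0
SNF(R) diag = [3, 6] → torsion [3, 6]

Answer: M ≅ ℤ/3 ⊕ ℤ/6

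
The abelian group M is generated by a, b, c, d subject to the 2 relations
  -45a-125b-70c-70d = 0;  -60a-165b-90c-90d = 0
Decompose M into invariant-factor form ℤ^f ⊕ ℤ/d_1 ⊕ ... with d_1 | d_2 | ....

Answer: M ≅ ℤ^2 ⊕ ℤ/5 ⊕ ℤ/15

Derivation:
rank_ℚ(R)=2; free=4−2=2
SNF(R) diag = [5, 15] → torsion [5, 15]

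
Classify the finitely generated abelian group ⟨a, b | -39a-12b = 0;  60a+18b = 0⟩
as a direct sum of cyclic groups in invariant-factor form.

rank_ℚ(R)=2; free=2−2=0
SNF(R) diag = [3, 6] → torsion [3, 6]

Answer: M ≅ ℤ/3 ⊕ ℤ/6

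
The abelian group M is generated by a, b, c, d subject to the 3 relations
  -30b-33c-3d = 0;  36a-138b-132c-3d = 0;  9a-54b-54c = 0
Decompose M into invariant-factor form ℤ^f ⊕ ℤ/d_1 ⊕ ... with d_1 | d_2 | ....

Answer: M ≅ ℤ^1 ⊕ ℤ/3 ⊕ ℤ/9 ⊕ ℤ/9

Derivation:
rank_ℚ(R)=3; free=4−3=1
SNF(R) diag = [3, 9, 9] → torsion [3, 9, 9]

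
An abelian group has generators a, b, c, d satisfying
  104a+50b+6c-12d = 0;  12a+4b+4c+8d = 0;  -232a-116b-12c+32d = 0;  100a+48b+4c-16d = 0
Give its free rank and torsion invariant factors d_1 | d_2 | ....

rank_ℚ(R)=4; free=4−4=0
SNF(R) diag = [2, 4, 4, 8] → torsion [2, 4, 4, 8]

Answer: M ≅ ℤ/2 ⊕ ℤ/4 ⊕ ℤ/4 ⊕ ℤ/8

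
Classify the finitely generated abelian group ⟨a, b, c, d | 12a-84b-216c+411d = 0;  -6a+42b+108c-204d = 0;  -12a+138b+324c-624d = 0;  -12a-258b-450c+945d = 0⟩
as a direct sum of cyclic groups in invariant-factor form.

Answer: M ≅ ℤ/3 ⊕ ℤ/6 ⊕ ℤ/18 ⊕ ℤ/54

Derivation:
rank_ℚ(R)=4; free=4−4=0
SNF(R) diag = [3, 6, 18, 54] → torsion [3, 6, 18, 54]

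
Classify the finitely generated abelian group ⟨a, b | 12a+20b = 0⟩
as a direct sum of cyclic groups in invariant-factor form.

rank_ℚ(R)=1; free=2−1=1
SNF(R) diag = [4] → torsion [4]

Answer: M ≅ ℤ^1 ⊕ ℤ/4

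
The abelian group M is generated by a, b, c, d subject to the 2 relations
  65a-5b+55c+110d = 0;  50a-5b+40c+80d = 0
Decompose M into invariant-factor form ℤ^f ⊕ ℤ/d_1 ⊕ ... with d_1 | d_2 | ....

Answer: M ≅ ℤ^2 ⊕ ℤ/5 ⊕ ℤ/15

Derivation:
rank_ℚ(R)=2; free=4−2=2
SNF(R) diag = [5, 15] → torsion [5, 15]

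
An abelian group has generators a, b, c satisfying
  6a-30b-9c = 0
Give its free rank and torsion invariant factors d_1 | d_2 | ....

Answer: M ≅ ℤ^2 ⊕ ℤ/3

Derivation:
rank_ℚ(R)=1; free=3−1=2
SNF(R) diag = [3] → torsion [3]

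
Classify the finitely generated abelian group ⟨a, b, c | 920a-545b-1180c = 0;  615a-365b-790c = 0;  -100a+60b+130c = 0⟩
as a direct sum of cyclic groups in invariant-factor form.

Answer: M ≅ ℤ/5 ⊕ ℤ/5 ⊕ ℤ/10

Derivation:
rank_ℚ(R)=3; free=3−3=0
SNF(R) diag = [5, 5, 10] → torsion [5, 5, 10]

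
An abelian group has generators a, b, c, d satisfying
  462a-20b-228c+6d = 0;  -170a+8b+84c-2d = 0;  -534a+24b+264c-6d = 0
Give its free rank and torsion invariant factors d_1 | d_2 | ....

rank_ℚ(R)=3; free=4−3=1
SNF(R) diag = [2, 4, 12] → torsion [2, 4, 12]

Answer: M ≅ ℤ^1 ⊕ ℤ/2 ⊕ ℤ/4 ⊕ ℤ/12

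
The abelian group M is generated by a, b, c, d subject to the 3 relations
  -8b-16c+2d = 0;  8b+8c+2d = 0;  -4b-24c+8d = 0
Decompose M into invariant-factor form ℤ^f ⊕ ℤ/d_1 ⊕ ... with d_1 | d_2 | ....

Answer: M ≅ ℤ^1 ⊕ ℤ/2 ⊕ ℤ/4 ⊕ ℤ/8

Derivation:
rank_ℚ(R)=3; free=4−3=1
SNF(R) diag = [2, 4, 8] → torsion [2, 4, 8]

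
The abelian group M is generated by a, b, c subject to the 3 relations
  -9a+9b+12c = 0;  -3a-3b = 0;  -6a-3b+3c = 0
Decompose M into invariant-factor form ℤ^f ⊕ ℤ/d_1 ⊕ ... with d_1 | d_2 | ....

rank_ℚ(R)=3; free=3−3=0
SNF(R) diag = [3, 3, 6] → torsion [3, 3, 6]

Answer: M ≅ ℤ/3 ⊕ ℤ/3 ⊕ ℤ/6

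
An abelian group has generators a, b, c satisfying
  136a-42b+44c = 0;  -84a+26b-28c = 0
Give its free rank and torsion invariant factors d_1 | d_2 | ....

Answer: M ≅ ℤ^1 ⊕ ℤ/2 ⊕ ℤ/4

Derivation:
rank_ℚ(R)=2; free=3−2=1
SNF(R) diag = [2, 4] → torsion [2, 4]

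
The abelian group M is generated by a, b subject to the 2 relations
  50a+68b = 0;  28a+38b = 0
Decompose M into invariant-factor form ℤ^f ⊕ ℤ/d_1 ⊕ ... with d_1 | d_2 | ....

Answer: M ≅ ℤ/2 ⊕ ℤ/2

Derivation:
rank_ℚ(R)=2; free=2−2=0
SNF(R) diag = [2, 2] → torsion [2, 2]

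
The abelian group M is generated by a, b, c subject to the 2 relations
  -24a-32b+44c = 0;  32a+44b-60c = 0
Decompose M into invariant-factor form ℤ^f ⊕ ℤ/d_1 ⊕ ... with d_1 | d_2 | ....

rank_ℚ(R)=2; free=3−2=1
SNF(R) diag = [4, 4] → torsion [4, 4]

Answer: M ≅ ℤ^1 ⊕ ℤ/4 ⊕ ℤ/4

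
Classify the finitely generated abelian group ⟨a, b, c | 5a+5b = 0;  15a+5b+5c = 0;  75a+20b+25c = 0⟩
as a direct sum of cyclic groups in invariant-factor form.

rank_ℚ(R)=3; free=3−3=0
SNF(R) diag = [5, 5, 5] → torsion [5, 5, 5]

Answer: M ≅ ℤ/5 ⊕ ℤ/5 ⊕ ℤ/5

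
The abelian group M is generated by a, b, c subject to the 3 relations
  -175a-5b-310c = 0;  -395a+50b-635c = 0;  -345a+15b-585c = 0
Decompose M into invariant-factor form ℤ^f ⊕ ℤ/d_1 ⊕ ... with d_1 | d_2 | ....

rank_ℚ(R)=3; free=3−3=0
SNF(R) diag = [5, 15, 15] → torsion [5, 15, 15]

Answer: M ≅ ℤ/5 ⊕ ℤ/15 ⊕ ℤ/15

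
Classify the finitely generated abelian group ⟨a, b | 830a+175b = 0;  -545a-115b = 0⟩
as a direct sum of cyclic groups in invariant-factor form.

Answer: M ≅ ℤ/5 ⊕ ℤ/15

Derivation:
rank_ℚ(R)=2; free=2−2=0
SNF(R) diag = [5, 15] → torsion [5, 15]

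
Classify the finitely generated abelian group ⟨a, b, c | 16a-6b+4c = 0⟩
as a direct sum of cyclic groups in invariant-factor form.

Answer: M ≅ ℤ^2 ⊕ ℤ/2

Derivation:
rank_ℚ(R)=1; free=3−1=2
SNF(R) diag = [2] → torsion [2]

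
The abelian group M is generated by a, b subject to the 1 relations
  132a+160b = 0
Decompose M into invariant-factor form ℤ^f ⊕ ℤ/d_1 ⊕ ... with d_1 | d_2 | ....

rank_ℚ(R)=1; free=2−1=1
SNF(R) diag = [4] → torsion [4]

Answer: M ≅ ℤ^1 ⊕ ℤ/4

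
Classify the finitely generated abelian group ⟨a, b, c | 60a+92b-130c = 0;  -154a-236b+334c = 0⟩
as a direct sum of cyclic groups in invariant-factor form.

rank_ℚ(R)=2; free=3−2=1
SNF(R) diag = [2, 2] → torsion [2, 2]

Answer: M ≅ ℤ^1 ⊕ ℤ/2 ⊕ ℤ/2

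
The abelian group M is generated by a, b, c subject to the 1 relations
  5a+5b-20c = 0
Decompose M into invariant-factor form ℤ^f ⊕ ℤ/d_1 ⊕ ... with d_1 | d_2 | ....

Answer: M ≅ ℤ^2 ⊕ ℤ/5

Derivation:
rank_ℚ(R)=1; free=3−1=2
SNF(R) diag = [5] → torsion [5]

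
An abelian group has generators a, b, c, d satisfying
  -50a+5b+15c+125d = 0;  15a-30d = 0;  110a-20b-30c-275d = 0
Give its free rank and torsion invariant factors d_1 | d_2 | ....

rank_ℚ(R)=3; free=4−3=1
SNF(R) diag = [5, 15, 15] → torsion [5, 15, 15]

Answer: M ≅ ℤ^1 ⊕ ℤ/5 ⊕ ℤ/15 ⊕ ℤ/15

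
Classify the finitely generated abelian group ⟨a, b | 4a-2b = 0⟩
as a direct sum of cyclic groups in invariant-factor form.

rank_ℚ(R)=1; free=2−1=1
SNF(R) diag = [2] → torsion [2]

Answer: M ≅ ℤ^1 ⊕ ℤ/2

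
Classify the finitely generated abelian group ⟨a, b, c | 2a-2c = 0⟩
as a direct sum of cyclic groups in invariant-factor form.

rank_ℚ(R)=1; free=3−1=2
SNF(R) diag = [2] → torsion [2]

Answer: M ≅ ℤ^2 ⊕ ℤ/2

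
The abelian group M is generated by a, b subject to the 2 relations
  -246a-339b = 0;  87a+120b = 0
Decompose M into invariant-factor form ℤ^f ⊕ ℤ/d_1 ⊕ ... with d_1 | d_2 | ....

rank_ℚ(R)=2; free=2−2=0
SNF(R) diag = [3, 9] → torsion [3, 9]

Answer: M ≅ ℤ/3 ⊕ ℤ/9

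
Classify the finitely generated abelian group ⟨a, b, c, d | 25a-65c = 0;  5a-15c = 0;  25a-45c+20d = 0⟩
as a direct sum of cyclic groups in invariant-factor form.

rank_ℚ(R)=3; free=4−3=1
SNF(R) diag = [5, 10, 20] → torsion [5, 10, 20]

Answer: M ≅ ℤ^1 ⊕ ℤ/5 ⊕ ℤ/10 ⊕ ℤ/20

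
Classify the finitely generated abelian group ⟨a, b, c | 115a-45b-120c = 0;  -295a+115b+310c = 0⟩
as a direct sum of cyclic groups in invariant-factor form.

rank_ℚ(R)=2; free=3−2=1
SNF(R) diag = [5, 10] → torsion [5, 10]

Answer: M ≅ ℤ^1 ⊕ ℤ/5 ⊕ ℤ/10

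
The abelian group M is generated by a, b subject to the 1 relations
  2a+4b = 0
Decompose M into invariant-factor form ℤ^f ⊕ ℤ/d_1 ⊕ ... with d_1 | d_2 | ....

rank_ℚ(R)=1; free=2−1=1
SNF(R) diag = [2] → torsion [2]

Answer: M ≅ ℤ^1 ⊕ ℤ/2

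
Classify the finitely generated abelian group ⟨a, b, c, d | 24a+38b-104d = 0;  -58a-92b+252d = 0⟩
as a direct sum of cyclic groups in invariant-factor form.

Answer: M ≅ ℤ^2 ⊕ ℤ/2 ⊕ ℤ/2

Derivation:
rank_ℚ(R)=2; free=4−2=2
SNF(R) diag = [2, 2] → torsion [2, 2]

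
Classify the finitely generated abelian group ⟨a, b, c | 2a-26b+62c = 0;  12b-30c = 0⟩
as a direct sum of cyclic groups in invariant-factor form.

Answer: M ≅ ℤ^1 ⊕ ℤ/2 ⊕ ℤ/6

Derivation:
rank_ℚ(R)=2; free=3−2=1
SNF(R) diag = [2, 6] → torsion [2, 6]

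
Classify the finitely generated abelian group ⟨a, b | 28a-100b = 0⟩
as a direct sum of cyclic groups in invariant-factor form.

rank_ℚ(R)=1; free=2−1=1
SNF(R) diag = [4] → torsion [4]

Answer: M ≅ ℤ^1 ⊕ ℤ/4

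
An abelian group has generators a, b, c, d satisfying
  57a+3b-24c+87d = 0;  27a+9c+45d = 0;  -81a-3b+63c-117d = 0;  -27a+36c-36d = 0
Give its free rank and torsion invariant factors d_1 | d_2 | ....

Answer: M ≅ ℤ/3 ⊕ ℤ/3 ⊕ ℤ/9 ⊕ ℤ/27

Derivation:
rank_ℚ(R)=4; free=4−4=0
SNF(R) diag = [3, 3, 9, 27] → torsion [3, 3, 9, 27]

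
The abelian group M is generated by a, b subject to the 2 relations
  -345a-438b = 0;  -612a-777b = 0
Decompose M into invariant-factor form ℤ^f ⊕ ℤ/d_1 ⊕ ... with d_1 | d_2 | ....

rank_ℚ(R)=2; free=2−2=0
SNF(R) diag = [3, 3] → torsion [3, 3]

Answer: M ≅ ℤ/3 ⊕ ℤ/3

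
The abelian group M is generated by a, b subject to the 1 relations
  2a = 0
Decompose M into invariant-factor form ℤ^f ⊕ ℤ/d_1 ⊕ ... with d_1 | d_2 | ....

Answer: M ≅ ℤ^1 ⊕ ℤ/2

Derivation:
rank_ℚ(R)=1; free=2−1=1
SNF(R) diag = [2] → torsion [2]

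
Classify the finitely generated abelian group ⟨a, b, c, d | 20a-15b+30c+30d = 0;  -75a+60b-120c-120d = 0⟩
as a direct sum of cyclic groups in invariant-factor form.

rank_ℚ(R)=2; free=4−2=2
SNF(R) diag = [5, 15] → torsion [5, 15]

Answer: M ≅ ℤ^2 ⊕ ℤ/5 ⊕ ℤ/15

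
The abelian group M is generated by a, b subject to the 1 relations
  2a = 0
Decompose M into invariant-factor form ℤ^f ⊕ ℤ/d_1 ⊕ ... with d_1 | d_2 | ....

rank_ℚ(R)=1; free=2−1=1
SNF(R) diag = [2] → torsion [2]

Answer: M ≅ ℤ^1 ⊕ ℤ/2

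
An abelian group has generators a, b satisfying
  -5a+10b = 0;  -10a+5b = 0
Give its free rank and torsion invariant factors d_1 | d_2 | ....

Answer: M ≅ ℤ/5 ⊕ ℤ/15

Derivation:
rank_ℚ(R)=2; free=2−2=0
SNF(R) diag = [5, 15] → torsion [5, 15]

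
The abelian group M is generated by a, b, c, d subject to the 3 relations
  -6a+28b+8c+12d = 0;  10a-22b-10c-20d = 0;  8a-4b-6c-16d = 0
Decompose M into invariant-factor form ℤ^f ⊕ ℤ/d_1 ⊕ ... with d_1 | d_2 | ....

rank_ℚ(R)=3; free=4−3=1
SNF(R) diag = [2, 2, 6] → torsion [2, 2, 6]

Answer: M ≅ ℤ^1 ⊕ ℤ/2 ⊕ ℤ/2 ⊕ ℤ/6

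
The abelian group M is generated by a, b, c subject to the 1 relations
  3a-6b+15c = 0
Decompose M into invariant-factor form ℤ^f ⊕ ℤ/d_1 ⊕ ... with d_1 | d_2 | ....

Answer: M ≅ ℤ^2 ⊕ ℤ/3

Derivation:
rank_ℚ(R)=1; free=3−1=2
SNF(R) diag = [3] → torsion [3]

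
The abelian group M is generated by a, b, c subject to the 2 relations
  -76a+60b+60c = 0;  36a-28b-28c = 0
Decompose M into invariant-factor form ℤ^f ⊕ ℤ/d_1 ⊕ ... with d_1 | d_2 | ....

Answer: M ≅ ℤ^1 ⊕ ℤ/4 ⊕ ℤ/8

Derivation:
rank_ℚ(R)=2; free=3−2=1
SNF(R) diag = [4, 8] → torsion [4, 8]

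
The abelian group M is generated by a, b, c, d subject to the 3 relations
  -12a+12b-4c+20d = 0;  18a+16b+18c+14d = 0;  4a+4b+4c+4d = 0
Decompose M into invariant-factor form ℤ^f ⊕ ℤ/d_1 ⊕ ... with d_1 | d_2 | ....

Answer: M ≅ ℤ^1 ⊕ ℤ/2 ⊕ ℤ/4 ⊕ ℤ/8

Derivation:
rank_ℚ(R)=3; free=4−3=1
SNF(R) diag = [2, 4, 8] → torsion [2, 4, 8]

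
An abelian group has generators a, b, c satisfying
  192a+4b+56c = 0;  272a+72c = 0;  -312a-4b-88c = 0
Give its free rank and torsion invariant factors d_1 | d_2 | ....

Answer: M ≅ ℤ/4 ⊕ ℤ/8 ⊕ ℤ/8

Derivation:
rank_ℚ(R)=3; free=3−3=0
SNF(R) diag = [4, 8, 8] → torsion [4, 8, 8]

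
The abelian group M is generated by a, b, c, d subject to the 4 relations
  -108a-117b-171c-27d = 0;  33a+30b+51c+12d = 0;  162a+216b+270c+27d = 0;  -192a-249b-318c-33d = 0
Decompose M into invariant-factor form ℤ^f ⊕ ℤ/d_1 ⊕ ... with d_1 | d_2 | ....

Answer: M ≅ ℤ/3 ⊕ ℤ/9 ⊕ ℤ/9 ⊕ ℤ/27

Derivation:
rank_ℚ(R)=4; free=4−4=0
SNF(R) diag = [3, 9, 9, 27] → torsion [3, 9, 9, 27]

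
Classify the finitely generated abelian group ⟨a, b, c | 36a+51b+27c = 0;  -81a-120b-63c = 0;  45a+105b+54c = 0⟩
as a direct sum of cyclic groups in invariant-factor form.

Answer: M ≅ ℤ/3 ⊕ ℤ/9 ⊕ ℤ/18

Derivation:
rank_ℚ(R)=3; free=3−3=0
SNF(R) diag = [3, 9, 18] → torsion [3, 9, 18]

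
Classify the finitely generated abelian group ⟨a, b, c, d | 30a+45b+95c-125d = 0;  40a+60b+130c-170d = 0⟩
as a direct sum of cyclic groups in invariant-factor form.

Answer: M ≅ ℤ^2 ⊕ ℤ/5 ⊕ ℤ/10

Derivation:
rank_ℚ(R)=2; free=4−2=2
SNF(R) diag = [5, 10] → torsion [5, 10]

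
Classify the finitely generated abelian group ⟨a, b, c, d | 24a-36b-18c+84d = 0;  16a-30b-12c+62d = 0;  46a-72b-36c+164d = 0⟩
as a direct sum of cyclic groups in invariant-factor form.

rank_ℚ(R)=3; free=4−3=1
SNF(R) diag = [2, 6, 18] → torsion [2, 6, 18]

Answer: M ≅ ℤ^1 ⊕ ℤ/2 ⊕ ℤ/6 ⊕ ℤ/18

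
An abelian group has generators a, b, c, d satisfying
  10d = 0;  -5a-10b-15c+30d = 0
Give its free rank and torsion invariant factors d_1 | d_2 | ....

Answer: M ≅ ℤ^2 ⊕ ℤ/5 ⊕ ℤ/10

Derivation:
rank_ℚ(R)=2; free=4−2=2
SNF(R) diag = [5, 10] → torsion [5, 10]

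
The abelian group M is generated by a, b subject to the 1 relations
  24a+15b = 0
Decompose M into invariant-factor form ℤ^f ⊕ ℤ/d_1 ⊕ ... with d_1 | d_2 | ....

rank_ℚ(R)=1; free=2−1=1
SNF(R) diag = [3] → torsion [3]

Answer: M ≅ ℤ^1 ⊕ ℤ/3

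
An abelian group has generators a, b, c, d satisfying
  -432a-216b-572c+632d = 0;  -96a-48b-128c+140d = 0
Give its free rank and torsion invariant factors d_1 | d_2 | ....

rank_ℚ(R)=2; free=4−2=2
SNF(R) diag = [4, 12] → torsion [4, 12]

Answer: M ≅ ℤ^2 ⊕ ℤ/4 ⊕ ℤ/12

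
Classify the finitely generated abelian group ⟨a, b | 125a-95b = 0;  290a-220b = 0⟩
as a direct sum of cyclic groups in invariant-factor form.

Answer: M ≅ ℤ/5 ⊕ ℤ/10

Derivation:
rank_ℚ(R)=2; free=2−2=0
SNF(R) diag = [5, 10] → torsion [5, 10]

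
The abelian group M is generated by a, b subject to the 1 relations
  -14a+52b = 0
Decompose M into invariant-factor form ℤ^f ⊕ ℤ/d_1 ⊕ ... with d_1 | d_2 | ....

Answer: M ≅ ℤ^1 ⊕ ℤ/2

Derivation:
rank_ℚ(R)=1; free=2−1=1
SNF(R) diag = [2] → torsion [2]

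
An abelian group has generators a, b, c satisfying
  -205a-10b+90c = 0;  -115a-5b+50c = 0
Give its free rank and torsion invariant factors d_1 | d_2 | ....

Answer: M ≅ ℤ^1 ⊕ ℤ/5 ⊕ ℤ/5

Derivation:
rank_ℚ(R)=2; free=3−2=1
SNF(R) diag = [5, 5] → torsion [5, 5]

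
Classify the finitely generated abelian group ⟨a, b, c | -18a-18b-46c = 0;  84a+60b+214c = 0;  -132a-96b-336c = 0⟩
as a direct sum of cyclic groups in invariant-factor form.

Answer: M ≅ ℤ/2 ⊕ ℤ/6 ⊕ ℤ/12

Derivation:
rank_ℚ(R)=3; free=3−3=0
SNF(R) diag = [2, 6, 12] → torsion [2, 6, 12]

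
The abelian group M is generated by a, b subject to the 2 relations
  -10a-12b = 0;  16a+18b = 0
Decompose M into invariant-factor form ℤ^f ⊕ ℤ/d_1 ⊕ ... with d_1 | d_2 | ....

rank_ℚ(R)=2; free=2−2=0
SNF(R) diag = [2, 6] → torsion [2, 6]

Answer: M ≅ ℤ/2 ⊕ ℤ/6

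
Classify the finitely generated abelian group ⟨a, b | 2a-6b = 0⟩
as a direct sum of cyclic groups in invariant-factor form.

Answer: M ≅ ℤ^1 ⊕ ℤ/2

Derivation:
rank_ℚ(R)=1; free=2−1=1
SNF(R) diag = [2] → torsion [2]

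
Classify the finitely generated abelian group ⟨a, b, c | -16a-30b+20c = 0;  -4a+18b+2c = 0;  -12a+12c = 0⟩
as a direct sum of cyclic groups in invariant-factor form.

rank_ℚ(R)=3; free=3−3=0
SNF(R) diag = [2, 6, 12] → torsion [2, 6, 12]

Answer: M ≅ ℤ/2 ⊕ ℤ/6 ⊕ ℤ/12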